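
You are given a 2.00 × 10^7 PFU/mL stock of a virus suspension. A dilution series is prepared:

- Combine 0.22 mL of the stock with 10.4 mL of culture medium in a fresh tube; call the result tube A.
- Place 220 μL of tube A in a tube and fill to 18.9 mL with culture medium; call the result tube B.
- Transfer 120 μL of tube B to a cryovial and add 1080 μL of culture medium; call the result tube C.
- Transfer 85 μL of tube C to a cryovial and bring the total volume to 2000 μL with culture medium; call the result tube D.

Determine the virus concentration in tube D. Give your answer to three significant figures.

20.5 PFU/mL

Step 1: 0.22 mL + 10.4 mL = 10.62 mL total → factor 10.62/0.22 = 48.273
Step 2: 220 μL brought to 18.9 mL → factor 18900/220 = 85.909
Step 3: 120 μL + 1080 μL = 1200 μL total → factor 1200/120 = 10
Step 4: 85 μL brought to 2000 μL → factor 2000/85 = 23.529
Overall dilution factor = 48.273 × 85.909 × 10 × 23.529 = 9.7578 × 10^5
Final = 2.00 × 10^7 PFU/mL / 9.7578 × 10^5 = 20.5 PFU/mL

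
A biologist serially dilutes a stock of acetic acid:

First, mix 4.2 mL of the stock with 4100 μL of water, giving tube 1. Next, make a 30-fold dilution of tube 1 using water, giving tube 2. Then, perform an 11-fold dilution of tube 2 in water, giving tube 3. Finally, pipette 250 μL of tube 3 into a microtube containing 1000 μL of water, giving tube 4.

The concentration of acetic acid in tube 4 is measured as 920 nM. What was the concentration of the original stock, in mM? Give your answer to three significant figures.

3.00 mM

Step 1: 4.2 mL + 4100 μL = 8.3 mL total → factor 8.3/4.2 = 1.9762
Step 2: 30-fold → factor 30
Step 3: 11-fold → factor 11
Step 4: 250 μL + 1000 μL = 1250 μL total → factor 1250/250 = 5
Overall dilution factor = 1.9762 × 30 × 11 × 5 = 3260.7
Stock = 920 nM × 3260.7 = 3.000 × 10^6 nM = 3.00 mM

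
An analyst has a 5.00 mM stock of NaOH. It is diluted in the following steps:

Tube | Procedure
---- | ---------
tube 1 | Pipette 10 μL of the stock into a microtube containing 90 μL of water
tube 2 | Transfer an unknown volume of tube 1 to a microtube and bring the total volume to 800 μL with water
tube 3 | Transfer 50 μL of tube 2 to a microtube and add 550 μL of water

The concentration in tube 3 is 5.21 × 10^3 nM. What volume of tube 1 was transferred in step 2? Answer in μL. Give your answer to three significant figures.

Step 1: 10 μL + 90 μL = 100 μL total → factor 100/10 = 10
Step 2: v brought to 800 μL → factor = 800 μL/v
Step 3: 50 μL + 550 μL = 600 μL total → factor 600/50 = 12
Product of known-step factors = 120
Overall factor = 5.00 mM / (5.21 × 10^3 nM) = 959.69
Step-2 factor = 959.69 / 120 = 7.9974
v = 800 μL / 7.9974 = 100 μL

100 μL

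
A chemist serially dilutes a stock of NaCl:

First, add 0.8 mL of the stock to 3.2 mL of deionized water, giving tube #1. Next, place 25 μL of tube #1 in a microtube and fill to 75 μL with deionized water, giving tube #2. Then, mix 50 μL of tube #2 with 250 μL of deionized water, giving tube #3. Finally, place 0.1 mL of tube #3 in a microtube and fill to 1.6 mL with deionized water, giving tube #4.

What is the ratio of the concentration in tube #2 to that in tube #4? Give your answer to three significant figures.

96.0

Step 1: 0.8 mL + 3.2 mL = 4 mL total → factor 4/0.8 = 5
Step 2: 25 μL brought to 75 μL → factor 75/25 = 3
Step 3: 50 μL + 250 μL = 300 μL total → factor 300/50 = 6
Step 4: 0.1 mL brought to 1.6 mL → factor 1.6/0.1 = 16
Dilution factor to tube #2 = 15; to tube #4 = 1440
[tube #2]/[tube #4] = (factor to tube #4)/(factor to tube #2) = 1440/15 = 96.0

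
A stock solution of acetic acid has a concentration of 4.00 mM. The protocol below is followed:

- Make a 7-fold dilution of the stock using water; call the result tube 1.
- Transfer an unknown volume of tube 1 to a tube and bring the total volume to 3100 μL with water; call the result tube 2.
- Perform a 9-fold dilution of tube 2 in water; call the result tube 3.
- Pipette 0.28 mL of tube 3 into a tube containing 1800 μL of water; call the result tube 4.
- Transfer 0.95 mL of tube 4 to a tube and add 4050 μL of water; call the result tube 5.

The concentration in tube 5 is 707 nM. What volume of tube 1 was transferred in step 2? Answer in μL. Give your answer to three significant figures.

Step 1: 7-fold → factor 7
Step 2: v brought to 3100 μL → factor = 3100 μL/v
Step 3: 9-fold → factor 9
Step 4: 0.28 mL + 1800 μL = 2.08 mL total → factor 2.08/0.28 = 7.4286
Step 5: 0.95 mL + 4050 μL = 5 mL total → factor 5/0.95 = 5.2632
Product of known-step factors = 2463.2
Overall factor = 4.00 mM / (707 nM) = 5657.7
Step-2 factor = 5657.7 / 2463.2 = 2.2969
v = 3100 μL / 2.2969 = 1.35 × 10^3 μL

1.35 × 10^3 μL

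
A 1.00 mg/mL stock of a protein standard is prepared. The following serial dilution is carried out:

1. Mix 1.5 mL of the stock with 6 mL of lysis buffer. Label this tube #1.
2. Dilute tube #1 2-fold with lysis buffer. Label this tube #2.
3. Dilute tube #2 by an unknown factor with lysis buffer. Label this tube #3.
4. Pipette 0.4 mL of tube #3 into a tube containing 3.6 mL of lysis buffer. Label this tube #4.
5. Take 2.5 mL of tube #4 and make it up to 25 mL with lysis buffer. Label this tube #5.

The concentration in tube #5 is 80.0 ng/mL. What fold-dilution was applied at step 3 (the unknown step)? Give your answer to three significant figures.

Step 1: 1.5 mL + 6 mL = 7.5 mL total → factor 7.5/1.5 = 5
Step 2: 2-fold → factor 2
Step 3: unknown factor x
Step 4: 0.4 mL + 3.6 mL = 4 mL total → factor 4/0.4 = 10
Step 5: 2.5 mL brought to 25 mL → factor 25/2.5 = 10
Product of known-step factors = 1000
Overall factor = 1.00 mg/mL / (80.0 ng/mL) = 12500
x = 12500 / 1000 = 12.5

12.5-fold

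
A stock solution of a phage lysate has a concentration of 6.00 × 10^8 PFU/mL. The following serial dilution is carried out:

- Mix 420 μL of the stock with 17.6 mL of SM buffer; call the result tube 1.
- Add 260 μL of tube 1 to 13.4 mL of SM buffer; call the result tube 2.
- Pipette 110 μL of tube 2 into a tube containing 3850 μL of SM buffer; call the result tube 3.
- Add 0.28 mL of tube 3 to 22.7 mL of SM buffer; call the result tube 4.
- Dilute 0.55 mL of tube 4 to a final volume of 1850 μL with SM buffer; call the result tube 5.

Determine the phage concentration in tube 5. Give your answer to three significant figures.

26.8 PFU/mL

Step 1: 420 μL + 17.6 mL = 18020 μL total → factor 18020/420 = 42.905
Step 2: 260 μL + 13.4 mL = 13660 μL total → factor 13660/260 = 52.538
Step 3: 110 μL + 3850 μL = 3960 μL total → factor 3960/110 = 36
Step 4: 0.28 mL + 22.7 mL = 22.98 mL total → factor 22.98/0.28 = 82.071
Step 5: 0.55 mL brought to 1850 μL → factor 1.85/0.55 = 3.3636
Overall dilution factor = 42.905 × 52.538 × 36 × 82.071 × 3.3636 = 2.2402 × 10^7
Final = 6.00 × 10^8 PFU/mL / 2.2402 × 10^7 = 26.8 PFU/mL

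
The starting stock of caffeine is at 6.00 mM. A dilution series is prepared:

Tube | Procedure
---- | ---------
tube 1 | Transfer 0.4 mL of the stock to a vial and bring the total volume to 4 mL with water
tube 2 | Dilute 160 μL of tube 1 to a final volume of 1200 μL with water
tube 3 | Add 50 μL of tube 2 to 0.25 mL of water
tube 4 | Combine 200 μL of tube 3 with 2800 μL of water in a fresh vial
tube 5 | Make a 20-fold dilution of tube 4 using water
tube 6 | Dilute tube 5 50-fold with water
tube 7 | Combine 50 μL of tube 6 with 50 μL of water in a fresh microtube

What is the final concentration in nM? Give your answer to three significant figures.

0.444 nM

Step 1: 0.4 mL brought to 4 mL → factor 4/0.4 = 10
Step 2: 160 μL brought to 1200 μL → factor 1200/160 = 7.5
Step 3: 50 μL + 0.25 mL = 300 μL total → factor 300/50 = 6
Step 4: 200 μL + 2800 μL = 3000 μL total → factor 3000/200 = 15
Step 5: 20-fold → factor 20
Step 6: 50-fold → factor 50
Step 7: 50 μL + 50 μL = 100 μL total → factor 100/50 = 2
Overall dilution factor = 10 × 7.5 × 6 × 15 × 20 × 50 × 2 = 1.35 × 10^7
Final = 6.00 mM / 1.35 × 10^7 = 4.444 × 10^-7 mM = 0.444 nM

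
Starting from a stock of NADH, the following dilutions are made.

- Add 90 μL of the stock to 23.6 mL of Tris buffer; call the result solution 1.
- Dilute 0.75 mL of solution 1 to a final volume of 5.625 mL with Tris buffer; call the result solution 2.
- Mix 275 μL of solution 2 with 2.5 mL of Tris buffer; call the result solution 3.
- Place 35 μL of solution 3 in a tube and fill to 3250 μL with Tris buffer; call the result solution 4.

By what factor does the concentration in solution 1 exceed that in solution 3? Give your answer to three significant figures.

75.7

Step 1: 90 μL + 23.6 mL = 23690 μL total → factor 23690/90 = 263.22
Step 2: 0.75 mL brought to 5.625 mL → factor 5.625/0.75 = 7.5
Step 3: 275 μL + 2.5 mL = 2775 μL total → factor 2775/275 = 10.091
Dilution factor to solution 1 = 263.22; to solution 3 = 19921
[solution 1]/[solution 3] = (factor to solution 3)/(factor to solution 1) = 19921/263.22 = 75.7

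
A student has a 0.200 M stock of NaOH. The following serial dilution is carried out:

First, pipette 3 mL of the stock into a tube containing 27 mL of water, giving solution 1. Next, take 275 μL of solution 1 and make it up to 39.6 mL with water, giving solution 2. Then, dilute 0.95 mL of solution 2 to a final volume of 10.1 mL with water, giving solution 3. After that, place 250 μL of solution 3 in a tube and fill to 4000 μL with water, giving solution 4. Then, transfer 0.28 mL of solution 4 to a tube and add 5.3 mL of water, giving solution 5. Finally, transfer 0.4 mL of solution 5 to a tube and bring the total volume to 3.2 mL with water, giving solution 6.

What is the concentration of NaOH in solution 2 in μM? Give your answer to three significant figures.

Step 1: 3 mL + 27 mL = 30 mL total → factor 30/3 = 10
Step 2: 275 μL brought to 39.6 mL → factor 39600/275 = 144
Dilution factor through solution 2 = 10 × 144 = 1440
[solution 2] = 0.200 M / 1440 = 0.0001389 M = 139 μM

139 μM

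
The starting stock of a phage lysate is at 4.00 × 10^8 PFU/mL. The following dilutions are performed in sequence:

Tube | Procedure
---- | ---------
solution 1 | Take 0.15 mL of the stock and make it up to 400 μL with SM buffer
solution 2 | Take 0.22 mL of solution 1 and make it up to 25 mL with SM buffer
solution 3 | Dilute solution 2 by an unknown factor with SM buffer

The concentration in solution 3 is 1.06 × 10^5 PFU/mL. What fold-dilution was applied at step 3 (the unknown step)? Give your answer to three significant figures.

12.5-fold

Step 1: 0.15 mL brought to 400 μL → factor 0.4/0.15 = 2.6667
Step 2: 0.22 mL brought to 25 mL → factor 25/0.22 = 113.64
Step 3: unknown factor x
Product of known-step factors = 303.03
Overall factor = 4.00 × 10^8 PFU/mL / (1.06 × 10^5 PFU/mL) = 3773.6
x = 3773.6 / 303.03 = 12.5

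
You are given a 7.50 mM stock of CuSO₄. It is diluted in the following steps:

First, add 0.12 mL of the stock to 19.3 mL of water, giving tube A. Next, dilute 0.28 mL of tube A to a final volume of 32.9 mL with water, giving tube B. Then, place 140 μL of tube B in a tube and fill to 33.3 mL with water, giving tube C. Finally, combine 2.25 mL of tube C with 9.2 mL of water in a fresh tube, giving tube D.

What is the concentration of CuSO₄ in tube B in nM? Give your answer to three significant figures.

Step 1: 0.12 mL + 19.3 mL = 19.42 mL total → factor 19.42/0.12 = 161.83
Step 2: 0.28 mL brought to 32.9 mL → factor 32.9/0.28 = 117.5
Dilution factor through tube B = 161.83 × 117.5 = 19015
[tube B] = 7.50 mM / 19015 = 0.0003944 mM = 394 nM

394 nM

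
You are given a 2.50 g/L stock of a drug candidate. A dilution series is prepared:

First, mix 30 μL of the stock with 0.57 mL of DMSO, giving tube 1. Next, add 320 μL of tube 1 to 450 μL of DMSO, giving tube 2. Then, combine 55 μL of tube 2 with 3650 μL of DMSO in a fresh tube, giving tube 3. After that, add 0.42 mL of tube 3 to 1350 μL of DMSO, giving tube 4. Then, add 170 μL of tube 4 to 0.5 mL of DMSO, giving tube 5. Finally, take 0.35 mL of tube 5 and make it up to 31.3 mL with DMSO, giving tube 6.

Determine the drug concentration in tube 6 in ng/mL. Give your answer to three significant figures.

Step 1: 30 μL + 0.57 mL = 600 μL total → factor 600/30 = 20
Step 2: 320 μL + 450 μL = 770 μL total → factor 770/320 = 2.4062
Step 3: 55 μL + 3650 μL = 3705 μL total → factor 3705/55 = 67.364
Step 4: 0.42 mL + 1350 μL = 1.77 mL total → factor 1.77/0.42 = 4.2143
Step 5: 170 μL + 0.5 mL = 670 μL total → factor 670/170 = 3.9412
Step 6: 0.35 mL brought to 31.3 mL → factor 31.3/0.35 = 89.429
Overall dilution factor = 20 × 2.4062 × 67.364 × 4.2143 × 3.9412 × 89.429 = 4.8153 × 10^6
Final = 2.50 g/L / 4.8153 × 10^6 = 5.192 × 10^-7 g/L = 0.519 ng/mL

0.519 ng/mL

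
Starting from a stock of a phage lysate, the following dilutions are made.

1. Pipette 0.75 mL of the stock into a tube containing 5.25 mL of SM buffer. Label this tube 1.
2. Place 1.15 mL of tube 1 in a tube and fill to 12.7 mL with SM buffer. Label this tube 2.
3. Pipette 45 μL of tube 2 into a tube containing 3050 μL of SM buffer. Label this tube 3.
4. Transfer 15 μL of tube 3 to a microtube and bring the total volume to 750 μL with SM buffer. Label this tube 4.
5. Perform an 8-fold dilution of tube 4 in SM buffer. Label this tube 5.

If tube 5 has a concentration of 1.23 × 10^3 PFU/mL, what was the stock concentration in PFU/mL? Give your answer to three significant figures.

2.99 × 10^9 PFU/mL

Step 1: 0.75 mL + 5.25 mL = 6 mL total → factor 6/0.75 = 8
Step 2: 1.15 mL brought to 12.7 mL → factor 12.7/1.15 = 11.043
Step 3: 45 μL + 3050 μL = 3095 μL total → factor 3095/45 = 68.778
Step 4: 15 μL brought to 750 μL → factor 750/15 = 50
Step 5: 8-fold → factor 8
Overall dilution factor = 8 × 11.043 × 68.778 × 50 × 8 = 2.4305 × 10^6
Stock = 1.23 × 10^3 PFU/mL × 2.4305 × 10^6 = 2.99 × 10^9 PFU/mL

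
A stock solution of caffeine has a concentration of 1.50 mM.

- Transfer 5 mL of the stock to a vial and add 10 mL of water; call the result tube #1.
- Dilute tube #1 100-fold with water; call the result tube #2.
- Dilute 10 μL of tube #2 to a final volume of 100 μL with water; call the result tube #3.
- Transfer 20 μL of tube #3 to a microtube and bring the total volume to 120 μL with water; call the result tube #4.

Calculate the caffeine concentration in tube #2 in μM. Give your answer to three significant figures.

Step 1: 5 mL + 10 mL = 15 mL total → factor 15/5 = 3
Step 2: 100-fold → factor 100
Dilution factor through tube #2 = 3 × 100 = 300
[tube #2] = 1.50 mM / 300 = 0.005000 mM = 5.00 μM

5.00 μM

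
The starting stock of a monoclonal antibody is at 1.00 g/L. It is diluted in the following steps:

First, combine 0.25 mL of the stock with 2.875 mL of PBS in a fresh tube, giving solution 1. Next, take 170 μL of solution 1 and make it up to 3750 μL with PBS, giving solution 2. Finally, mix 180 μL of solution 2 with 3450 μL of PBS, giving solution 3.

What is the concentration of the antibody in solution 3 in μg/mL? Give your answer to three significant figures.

Step 1: 0.25 mL + 2.875 mL = 3.125 mL total → factor 3.125/0.25 = 12.5
Step 2: 170 μL brought to 3750 μL → factor 3750/170 = 22.059
Step 3: 180 μL + 3450 μL = 3630 μL total → factor 3630/180 = 20.167
Overall dilution factor = 12.5 × 22.059 × 20.167 = 5560.7
Final = 1.00 g/L / 5560.7 = 0.0001798 g/L = 0.180 μg/mL

0.180 μg/mL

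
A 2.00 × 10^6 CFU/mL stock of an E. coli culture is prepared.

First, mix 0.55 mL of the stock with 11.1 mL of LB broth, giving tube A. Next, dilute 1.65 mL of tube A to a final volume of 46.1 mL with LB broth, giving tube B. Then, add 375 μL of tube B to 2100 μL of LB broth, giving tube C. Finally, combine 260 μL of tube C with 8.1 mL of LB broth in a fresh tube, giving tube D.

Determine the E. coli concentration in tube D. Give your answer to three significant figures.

Step 1: 0.55 mL + 11.1 mL = 11.65 mL total → factor 11.65/0.55 = 21.182
Step 2: 1.65 mL brought to 46.1 mL → factor 46.1/1.65 = 27.939
Step 3: 375 μL + 2100 μL = 2475 μL total → factor 2475/375 = 6.6
Step 4: 260 μL + 8.1 mL = 8360 μL total → factor 8360/260 = 32.154
Overall dilution factor = 21.182 × 27.939 × 6.6 × 32.154 = 1.2559 × 10^5
Final = 2.00 × 10^6 CFU/mL / 1.2559 × 10^5 = 15.9 CFU/mL

15.9 CFU/mL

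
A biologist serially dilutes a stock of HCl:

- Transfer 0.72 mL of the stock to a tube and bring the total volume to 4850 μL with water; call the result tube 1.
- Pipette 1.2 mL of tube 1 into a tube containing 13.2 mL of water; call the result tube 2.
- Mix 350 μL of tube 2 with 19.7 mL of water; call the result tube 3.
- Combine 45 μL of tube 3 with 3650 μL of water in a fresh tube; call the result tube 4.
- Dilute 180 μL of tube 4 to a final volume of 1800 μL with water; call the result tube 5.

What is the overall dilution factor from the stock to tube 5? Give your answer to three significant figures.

3.80 × 10^6

Step 1: 0.72 mL brought to 4850 μL → factor 4.85/0.72 = 6.7361
Step 2: 1.2 mL + 13.2 mL = 14.4 mL total → factor 14.4/1.2 = 12
Step 3: 350 μL + 19.7 mL = 20050 μL total → factor 20050/350 = 57.286
Step 4: 45 μL + 3650 μL = 3695 μL total → factor 3695/45 = 82.111
Step 5: 180 μL brought to 1800 μL → factor 1800/180 = 10
Overall dilution factor = 6.7361 × 12 × 57.286 × 82.111 × 10 = 3.8022 × 10^6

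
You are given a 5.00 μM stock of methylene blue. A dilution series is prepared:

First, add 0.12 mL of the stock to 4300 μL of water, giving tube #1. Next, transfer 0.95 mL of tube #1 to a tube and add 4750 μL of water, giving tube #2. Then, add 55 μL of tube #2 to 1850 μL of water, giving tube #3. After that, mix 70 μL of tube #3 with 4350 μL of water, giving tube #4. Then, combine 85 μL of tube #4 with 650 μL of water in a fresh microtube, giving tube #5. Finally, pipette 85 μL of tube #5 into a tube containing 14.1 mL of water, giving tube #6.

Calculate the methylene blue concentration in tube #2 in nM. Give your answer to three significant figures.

Step 1: 0.12 mL + 4300 μL = 4.42 mL total → factor 4.42/0.12 = 36.833
Step 2: 0.95 mL + 4750 μL = 5.7 mL total → factor 5.7/0.95 = 6
Dilution factor through tube #2 = 36.833 × 6 = 221
[tube #2] = 5.00 μM / 221 = 0.02262 μM = 22.6 nM

22.6 nM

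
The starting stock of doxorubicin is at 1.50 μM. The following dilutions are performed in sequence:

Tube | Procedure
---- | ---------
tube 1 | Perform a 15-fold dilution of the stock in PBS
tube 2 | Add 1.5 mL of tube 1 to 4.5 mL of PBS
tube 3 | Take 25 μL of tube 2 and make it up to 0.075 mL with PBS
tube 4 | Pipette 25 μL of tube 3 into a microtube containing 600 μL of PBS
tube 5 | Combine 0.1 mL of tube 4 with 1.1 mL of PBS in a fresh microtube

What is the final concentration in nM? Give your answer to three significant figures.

0.0278 nM

Step 1: 15-fold → factor 15
Step 2: 1.5 mL + 4.5 mL = 6 mL total → factor 6/1.5 = 4
Step 3: 25 μL brought to 0.075 mL → factor 75/25 = 3
Step 4: 25 μL + 600 μL = 625 μL total → factor 625/25 = 25
Step 5: 0.1 mL + 1.1 mL = 1.2 mL total → factor 1.2/0.1 = 12
Overall dilution factor = 15 × 4 × 3 × 25 × 12 = 54000
Final = 1.50 μM / 54000 = 2.778 × 10^-5 μM = 0.0278 nM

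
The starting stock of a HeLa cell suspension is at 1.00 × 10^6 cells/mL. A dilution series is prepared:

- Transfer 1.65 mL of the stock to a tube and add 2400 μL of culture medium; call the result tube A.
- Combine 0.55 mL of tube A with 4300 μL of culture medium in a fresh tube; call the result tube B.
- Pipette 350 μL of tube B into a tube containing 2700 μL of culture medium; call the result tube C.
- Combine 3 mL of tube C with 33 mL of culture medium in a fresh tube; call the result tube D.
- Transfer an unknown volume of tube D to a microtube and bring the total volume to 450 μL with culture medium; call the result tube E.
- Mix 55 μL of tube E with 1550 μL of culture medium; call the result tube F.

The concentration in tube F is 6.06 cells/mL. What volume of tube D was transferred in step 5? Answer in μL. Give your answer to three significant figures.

Step 1: 1.65 mL + 2400 μL = 4.05 mL total → factor 4.05/1.65 = 2.4545
Step 2: 0.55 mL + 4300 μL = 4.85 mL total → factor 4.85/0.55 = 8.8182
Step 3: 350 μL + 2700 μL = 3050 μL total → factor 3050/350 = 8.7143
Step 4: 3 mL + 33 mL = 36 mL total → factor 36/3 = 12
Step 5: v brought to 450 μL → factor = 450 μL/v
Step 6: 55 μL + 1550 μL = 1605 μL total → factor 1605/55 = 29.182
Product of known-step factors = 66050
Overall factor = 1.00 × 10^6 cells/mL / (6.06 cells/mL) = 1.6502 × 10^5
Step-5 factor = 1.6502 × 10^5 / 66050 = 2.4983
v = 450 μL / 2.4983 = 180 μL

180 μL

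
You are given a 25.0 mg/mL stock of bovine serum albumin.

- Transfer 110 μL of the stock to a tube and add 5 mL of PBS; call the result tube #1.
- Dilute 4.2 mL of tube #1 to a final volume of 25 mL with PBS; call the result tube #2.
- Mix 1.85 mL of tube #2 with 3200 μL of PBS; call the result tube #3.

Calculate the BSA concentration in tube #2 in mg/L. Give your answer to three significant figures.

90.4 mg/L

Step 1: 110 μL + 5 mL = 5110 μL total → factor 5110/110 = 46.455
Step 2: 4.2 mL brought to 25 mL → factor 25/4.2 = 5.9524
Dilution factor through tube #2 = 46.455 × 5.9524 = 276.52
[tube #2] = 25.0 mg/mL / 276.52 = 0.09041 mg/mL = 90.4 mg/L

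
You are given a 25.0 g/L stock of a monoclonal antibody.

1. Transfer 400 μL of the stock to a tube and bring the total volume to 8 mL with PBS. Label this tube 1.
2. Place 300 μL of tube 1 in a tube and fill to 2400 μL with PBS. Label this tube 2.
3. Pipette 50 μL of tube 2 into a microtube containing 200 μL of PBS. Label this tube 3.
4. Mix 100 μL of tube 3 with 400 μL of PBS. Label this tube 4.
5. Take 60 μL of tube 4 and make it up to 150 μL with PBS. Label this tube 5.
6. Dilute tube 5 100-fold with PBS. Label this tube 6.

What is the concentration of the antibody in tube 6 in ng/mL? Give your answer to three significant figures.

25.0 ng/mL

Step 1: 400 μL brought to 8 mL → factor 8000/400 = 20
Step 2: 300 μL brought to 2400 μL → factor 2400/300 = 8
Step 3: 50 μL + 200 μL = 250 μL total → factor 250/50 = 5
Step 4: 100 μL + 400 μL = 500 μL total → factor 500/100 = 5
Step 5: 60 μL brought to 150 μL → factor 150/60 = 2.5
Step 6: 100-fold → factor 100
Overall dilution factor = 20 × 8 × 5 × 5 × 2.5 × 100 = 1 × 10^6
Final = 25.0 g/L / 1 × 10^6 = 2.500 × 10^-5 g/L = 25.0 ng/mL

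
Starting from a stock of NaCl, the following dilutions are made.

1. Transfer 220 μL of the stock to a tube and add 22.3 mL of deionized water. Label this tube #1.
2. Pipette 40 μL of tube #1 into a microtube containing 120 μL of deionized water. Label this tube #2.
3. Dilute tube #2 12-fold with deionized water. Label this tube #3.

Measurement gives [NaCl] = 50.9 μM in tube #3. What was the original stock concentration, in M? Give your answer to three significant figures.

0.250 M

Step 1: 220 μL + 22.3 mL = 22520 μL total → factor 22520/220 = 102.36
Step 2: 40 μL + 120 μL = 160 μL total → factor 160/40 = 4
Step 3: 12-fold → factor 12
Overall dilution factor = 102.36 × 4 × 12 = 4913.5
Stock = 50.9 μM × 4913.5 = 2.501 × 10^5 μM = 0.250 M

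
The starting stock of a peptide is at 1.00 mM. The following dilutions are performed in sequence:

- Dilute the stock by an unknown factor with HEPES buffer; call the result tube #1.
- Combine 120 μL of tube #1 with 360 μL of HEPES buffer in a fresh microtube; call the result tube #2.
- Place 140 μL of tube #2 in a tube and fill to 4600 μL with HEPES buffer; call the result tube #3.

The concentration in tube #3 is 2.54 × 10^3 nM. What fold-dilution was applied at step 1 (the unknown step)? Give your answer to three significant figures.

Step 1: unknown factor x
Step 2: 120 μL + 360 μL = 480 μL total → factor 480/120 = 4
Step 3: 140 μL brought to 4600 μL → factor 4600/140 = 32.857
Product of known-step factors = 131.43
Overall factor = 1.00 mM / (2.54 × 10^3 nM) = 393.7
x = 393.7 / 131.43 = 3.00

3.00-fold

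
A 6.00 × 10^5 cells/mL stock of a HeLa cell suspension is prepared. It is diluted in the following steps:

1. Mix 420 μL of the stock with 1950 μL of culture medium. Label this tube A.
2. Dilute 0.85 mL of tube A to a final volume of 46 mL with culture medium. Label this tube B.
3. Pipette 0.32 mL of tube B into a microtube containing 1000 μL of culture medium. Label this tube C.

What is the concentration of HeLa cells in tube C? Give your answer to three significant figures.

476 cells/mL

Step 1: 420 μL + 1950 μL = 2370 μL total → factor 2370/420 = 5.6429
Step 2: 0.85 mL brought to 46 mL → factor 46/0.85 = 54.118
Step 3: 0.32 mL + 1000 μL = 1.32 mL total → factor 1.32/0.32 = 4.125
Overall dilution factor = 5.6429 × 54.118 × 4.125 = 1259.7
Final = 6.00 × 10^5 cells/mL / 1259.7 = 476 cells/mL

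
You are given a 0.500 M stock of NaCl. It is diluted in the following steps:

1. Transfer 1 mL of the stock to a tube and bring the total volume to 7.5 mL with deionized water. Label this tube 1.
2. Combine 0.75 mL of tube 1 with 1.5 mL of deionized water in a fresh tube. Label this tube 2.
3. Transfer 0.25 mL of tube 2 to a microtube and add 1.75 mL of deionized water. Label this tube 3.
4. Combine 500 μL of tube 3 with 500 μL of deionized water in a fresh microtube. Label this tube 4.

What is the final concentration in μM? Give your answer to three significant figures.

1.39 × 10^3 μM

Step 1: 1 mL brought to 7.5 mL → factor 7.5/1 = 7.5
Step 2: 0.75 mL + 1.5 mL = 2.25 mL total → factor 2.25/0.75 = 3
Step 3: 0.25 mL + 1.75 mL = 2 mL total → factor 2/0.25 = 8
Step 4: 500 μL + 500 μL = 1000 μL total → factor 1000/500 = 2
Overall dilution factor = 7.5 × 3 × 8 × 2 = 360
Final = 0.500 M / 360 = 0.001389 M = 1.39 × 10^3 μM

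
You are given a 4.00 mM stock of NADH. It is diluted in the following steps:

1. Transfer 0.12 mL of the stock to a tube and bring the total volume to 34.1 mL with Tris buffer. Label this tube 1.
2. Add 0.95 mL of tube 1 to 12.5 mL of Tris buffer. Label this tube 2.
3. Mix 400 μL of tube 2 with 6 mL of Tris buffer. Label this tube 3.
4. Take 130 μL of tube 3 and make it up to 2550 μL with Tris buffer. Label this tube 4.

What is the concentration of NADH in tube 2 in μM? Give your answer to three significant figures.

0.994 μM

Step 1: 0.12 mL brought to 34.1 mL → factor 34.1/0.12 = 284.17
Step 2: 0.95 mL + 12.5 mL = 13.45 mL total → factor 13.45/0.95 = 14.158
Dilution factor through tube 2 = 284.17 × 14.158 = 4023.2
[tube 2] = 4.00 mM / 4023.2 = 0.0009942 mM = 0.994 μM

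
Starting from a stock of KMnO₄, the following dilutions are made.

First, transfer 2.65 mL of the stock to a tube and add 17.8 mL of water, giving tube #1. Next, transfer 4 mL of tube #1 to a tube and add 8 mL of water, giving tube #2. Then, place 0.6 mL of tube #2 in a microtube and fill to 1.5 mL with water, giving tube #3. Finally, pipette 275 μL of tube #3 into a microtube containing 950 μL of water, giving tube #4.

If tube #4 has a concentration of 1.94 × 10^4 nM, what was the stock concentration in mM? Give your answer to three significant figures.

5.00 mM

Step 1: 2.65 mL + 17.8 mL = 20.45 mL total → factor 20.45/2.65 = 7.717
Step 2: 4 mL + 8 mL = 12 mL total → factor 12/4 = 3
Step 3: 0.6 mL brought to 1.5 mL → factor 1.5/0.6 = 2.5
Step 4: 275 μL + 950 μL = 1225 μL total → factor 1225/275 = 4.4545
Overall dilution factor = 7.717 × 3 × 2.5 × 4.4545 = 257.82
Stock = 1.94 × 10^4 nM × 257.82 = 5.002 × 10^6 nM = 5.00 mM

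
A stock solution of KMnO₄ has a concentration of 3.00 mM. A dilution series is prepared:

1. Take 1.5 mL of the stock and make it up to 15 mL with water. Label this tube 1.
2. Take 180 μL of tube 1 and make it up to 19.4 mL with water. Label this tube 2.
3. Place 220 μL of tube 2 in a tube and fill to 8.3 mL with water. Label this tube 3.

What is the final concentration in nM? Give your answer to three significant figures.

73.8 nM

Step 1: 1.5 mL brought to 15 mL → factor 15/1.5 = 10
Step 2: 180 μL brought to 19.4 mL → factor 19400/180 = 107.78
Step 3: 220 μL brought to 8.3 mL → factor 8300/220 = 37.727
Overall dilution factor = 10 × 107.78 × 37.727 = 40662
Final = 3.00 mM / 40662 = 7.378 × 10^-5 mM = 73.8 nM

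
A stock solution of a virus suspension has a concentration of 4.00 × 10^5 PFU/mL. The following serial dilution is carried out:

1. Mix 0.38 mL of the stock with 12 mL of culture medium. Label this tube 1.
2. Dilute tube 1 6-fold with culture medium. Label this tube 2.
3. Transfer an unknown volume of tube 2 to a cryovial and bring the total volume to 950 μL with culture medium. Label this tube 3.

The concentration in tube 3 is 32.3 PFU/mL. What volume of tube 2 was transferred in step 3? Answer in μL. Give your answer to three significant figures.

Step 1: 0.38 mL + 12 mL = 12.38 mL total → factor 12.38/0.38 = 32.579
Step 2: 6-fold → factor 6
Step 3: v brought to 950 μL → factor = 950 μL/v
Product of known-step factors = 195.47
Overall factor = 4.00 × 10^5 PFU/mL / (32.3 PFU/mL) = 12384
Step-3 factor = 12384 / 195.47 = 63.353
v = 950 μL / 63.353 = 15.0 μL

15.0 μL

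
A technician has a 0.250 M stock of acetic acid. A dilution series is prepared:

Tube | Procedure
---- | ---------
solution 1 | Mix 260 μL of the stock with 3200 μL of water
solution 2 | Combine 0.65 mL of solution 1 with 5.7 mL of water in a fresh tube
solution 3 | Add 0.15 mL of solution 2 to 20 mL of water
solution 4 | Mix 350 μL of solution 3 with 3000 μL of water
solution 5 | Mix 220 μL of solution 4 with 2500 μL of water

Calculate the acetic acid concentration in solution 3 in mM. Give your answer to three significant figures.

0.0143 mM

Step 1: 260 μL + 3200 μL = 3460 μL total → factor 3460/260 = 13.308
Step 2: 0.65 mL + 5.7 mL = 6.35 mL total → factor 6.35/0.65 = 9.7692
Step 3: 0.15 mL + 20 mL = 20.15 mL total → factor 20.15/0.15 = 134.33
Dilution factor through solution 3 = 13.308 × 9.7692 × 134.33 = 17464
[solution 3] = 0.250 M / 17464 = 1.432 × 10^-5 M = 0.0143 mM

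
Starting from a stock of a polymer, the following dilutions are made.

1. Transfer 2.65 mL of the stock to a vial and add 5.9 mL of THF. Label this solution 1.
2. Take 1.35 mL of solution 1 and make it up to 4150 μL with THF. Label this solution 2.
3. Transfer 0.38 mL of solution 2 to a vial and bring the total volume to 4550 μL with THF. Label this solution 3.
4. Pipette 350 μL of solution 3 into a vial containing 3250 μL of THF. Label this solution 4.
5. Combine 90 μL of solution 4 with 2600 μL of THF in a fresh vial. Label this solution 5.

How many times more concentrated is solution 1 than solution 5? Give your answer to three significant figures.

Step 1: 2.65 mL + 5.9 mL = 8.55 mL total → factor 8.55/2.65 = 3.2264
Step 2: 1.35 mL brought to 4150 μL → factor 4.15/1.35 = 3.0741
Step 3: 0.38 mL brought to 4550 μL → factor 4.55/0.38 = 11.974
Step 4: 350 μL + 3250 μL = 3600 μL total → factor 3600/350 = 10.286
Step 5: 90 μL + 2600 μL = 2690 μL total → factor 2690/90 = 29.889
Dilution factor to solution 1 = 3.2264; to solution 5 = 36510
[solution 1]/[solution 5] = (factor to solution 5)/(factor to solution 1) = 36510/3.2264 = 1.13 × 10^4

1.13 × 10^4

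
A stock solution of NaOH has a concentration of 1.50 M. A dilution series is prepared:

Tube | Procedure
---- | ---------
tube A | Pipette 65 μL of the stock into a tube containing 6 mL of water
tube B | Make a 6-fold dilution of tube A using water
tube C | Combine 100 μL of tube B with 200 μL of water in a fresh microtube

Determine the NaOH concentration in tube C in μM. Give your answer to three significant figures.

893 μM

Step 1: 65 μL + 6 mL = 6065 μL total → factor 6065/65 = 93.308
Step 2: 6-fold → factor 6
Step 3: 100 μL + 200 μL = 300 μL total → factor 300/100 = 3
Overall dilution factor = 93.308 × 6 × 3 = 1679.5
Final = 1.50 M / 1679.5 = 0.0008931 M = 893 μM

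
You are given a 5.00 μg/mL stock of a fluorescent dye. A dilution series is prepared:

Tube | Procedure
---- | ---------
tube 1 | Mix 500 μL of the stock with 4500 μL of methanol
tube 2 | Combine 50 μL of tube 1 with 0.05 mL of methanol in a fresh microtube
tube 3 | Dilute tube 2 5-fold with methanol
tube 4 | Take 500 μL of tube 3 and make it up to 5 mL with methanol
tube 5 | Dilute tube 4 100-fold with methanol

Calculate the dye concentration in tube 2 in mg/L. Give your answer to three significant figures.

0.250 mg/L

Step 1: 500 μL + 4500 μL = 5000 μL total → factor 5000/500 = 10
Step 2: 50 μL + 0.05 mL = 100 μL total → factor 100/50 = 2
Dilution factor through tube 2 = 10 × 2 = 20
[tube 2] = 5.00 μg/mL / 20 = 0.2500 μg/mL = 0.250 mg/L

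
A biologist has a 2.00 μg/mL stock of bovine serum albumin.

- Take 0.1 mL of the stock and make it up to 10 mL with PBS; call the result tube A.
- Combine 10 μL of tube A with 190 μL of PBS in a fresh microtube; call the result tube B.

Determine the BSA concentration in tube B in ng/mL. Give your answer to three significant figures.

Step 1: 0.1 mL brought to 10 mL → factor 10/0.1 = 100
Step 2: 10 μL + 190 μL = 200 μL total → factor 200/10 = 20
Overall dilution factor = 100 × 20 = 2000
Final = 2.00 μg/mL / 2000 = 0.001000 μg/mL = 1.00 ng/mL

1.00 ng/mL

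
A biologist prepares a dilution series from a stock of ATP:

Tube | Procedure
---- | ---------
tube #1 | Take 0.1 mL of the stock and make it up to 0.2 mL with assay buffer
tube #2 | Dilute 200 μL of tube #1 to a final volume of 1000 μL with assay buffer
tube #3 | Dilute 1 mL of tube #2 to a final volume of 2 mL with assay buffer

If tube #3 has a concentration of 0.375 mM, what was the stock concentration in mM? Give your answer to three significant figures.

Step 1: 0.1 mL brought to 0.2 mL → factor 0.2/0.1 = 2
Step 2: 200 μL brought to 1000 μL → factor 1000/200 = 5
Step 3: 1 mL brought to 2 mL → factor 2/1 = 2
Overall dilution factor = 2 × 5 × 2 = 20
Stock = 0.375 mM × 20 = 7.50 mM

7.50 mM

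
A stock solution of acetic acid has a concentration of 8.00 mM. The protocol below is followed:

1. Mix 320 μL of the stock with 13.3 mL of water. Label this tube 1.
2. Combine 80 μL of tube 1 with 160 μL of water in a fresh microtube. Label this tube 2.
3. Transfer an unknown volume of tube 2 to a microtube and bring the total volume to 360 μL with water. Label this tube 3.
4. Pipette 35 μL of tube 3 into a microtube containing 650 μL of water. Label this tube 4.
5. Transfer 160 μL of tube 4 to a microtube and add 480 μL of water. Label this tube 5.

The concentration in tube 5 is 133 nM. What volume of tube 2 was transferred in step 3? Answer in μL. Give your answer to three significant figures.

59.8 μL

Step 1: 320 μL + 13.3 mL = 13620 μL total → factor 13620/320 = 42.562
Step 2: 80 μL + 160 μL = 240 μL total → factor 240/80 = 3
Step 3: v brought to 360 μL → factor = 360 μL/v
Step 4: 35 μL + 650 μL = 685 μL total → factor 685/35 = 19.571
Step 5: 160 μL + 480 μL = 640 μL total → factor 640/160 = 4
Product of known-step factors = 9996.1
Overall factor = 8.00 mM / (133 nM) = 60150
Step-3 factor = 60150 / 9996.1 = 6.0174
v = 360 μL / 6.0174 = 59.8 μL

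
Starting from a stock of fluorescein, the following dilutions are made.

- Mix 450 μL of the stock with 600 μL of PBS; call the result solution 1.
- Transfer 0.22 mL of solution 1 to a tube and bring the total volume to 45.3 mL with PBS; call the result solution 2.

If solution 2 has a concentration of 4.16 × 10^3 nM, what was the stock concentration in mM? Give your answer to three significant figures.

2.00 mM

Step 1: 450 μL + 600 μL = 1050 μL total → factor 1050/450 = 2.3333
Step 2: 0.22 mL brought to 45.3 mL → factor 45.3/0.22 = 205.91
Overall dilution factor = 2.3333 × 205.91 = 480.45
Stock = 4.16 × 10^3 nM × 480.45 = 1.999 × 10^6 nM = 2.00 mM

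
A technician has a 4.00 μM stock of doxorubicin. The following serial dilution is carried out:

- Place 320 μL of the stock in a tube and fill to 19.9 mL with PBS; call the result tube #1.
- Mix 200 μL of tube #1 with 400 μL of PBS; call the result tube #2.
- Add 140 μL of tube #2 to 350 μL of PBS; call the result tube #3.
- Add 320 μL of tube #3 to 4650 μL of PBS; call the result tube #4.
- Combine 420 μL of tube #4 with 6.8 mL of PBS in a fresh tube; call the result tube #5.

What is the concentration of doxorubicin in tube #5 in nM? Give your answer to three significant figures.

0.0229 nM

Step 1: 320 μL brought to 19.9 mL → factor 19900/320 = 62.188
Step 2: 200 μL + 400 μL = 600 μL total → factor 600/200 = 3
Step 3: 140 μL + 350 μL = 490 μL total → factor 490/140 = 3.5
Step 4: 320 μL + 4650 μL = 4970 μL total → factor 4970/320 = 15.531
Step 5: 420 μL + 6.8 mL = 7220 μL total → factor 7220/420 = 17.19
Overall dilution factor = 62.188 × 3 × 3.5 × 15.531 × 17.19 = 1.7434 × 10^5
Final = 4.00 μM / 1.7434 × 10^5 = 2.294 × 10^-5 μM = 0.0229 nM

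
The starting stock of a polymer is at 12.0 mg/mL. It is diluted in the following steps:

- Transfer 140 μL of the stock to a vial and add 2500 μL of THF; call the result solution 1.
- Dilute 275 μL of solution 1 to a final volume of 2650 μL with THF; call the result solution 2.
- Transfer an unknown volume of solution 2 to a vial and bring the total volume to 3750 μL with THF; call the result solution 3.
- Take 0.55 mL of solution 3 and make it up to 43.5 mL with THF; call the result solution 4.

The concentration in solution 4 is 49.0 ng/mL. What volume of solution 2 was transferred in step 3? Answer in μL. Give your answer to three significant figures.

220 μL

Step 1: 140 μL + 2500 μL = 2640 μL total → factor 2640/140 = 18.857
Step 2: 275 μL brought to 2650 μL → factor 2650/275 = 9.6364
Step 3: v brought to 3750 μL → factor = 3750 μL/v
Step 4: 0.55 mL brought to 43.5 mL → factor 43.5/0.55 = 79.091
Product of known-step factors = 14372
Overall factor = 12.0 mg/mL / (49.0 ng/mL) = 2.449 × 10^5
Step-3 factor = 2.449 × 10^5 / 14372 = 17.04
v = 3750 μL / 17.04 = 220 μL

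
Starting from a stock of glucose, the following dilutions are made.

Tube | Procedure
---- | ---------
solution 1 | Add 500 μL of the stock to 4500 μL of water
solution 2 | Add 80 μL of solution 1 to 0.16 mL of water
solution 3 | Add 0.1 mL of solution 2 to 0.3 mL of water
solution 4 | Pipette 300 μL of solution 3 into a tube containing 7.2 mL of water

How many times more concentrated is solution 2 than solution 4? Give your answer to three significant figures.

100

Step 1: 500 μL + 4500 μL = 5000 μL total → factor 5000/500 = 10
Step 2: 80 μL + 0.16 mL = 240 μL total → factor 240/80 = 3
Step 3: 0.1 mL + 0.3 mL = 0.4 mL total → factor 0.4/0.1 = 4
Step 4: 300 μL + 7.2 mL = 7500 μL total → factor 7500/300 = 25
Dilution factor to solution 2 = 30; to solution 4 = 3000
[solution 2]/[solution 4] = (factor to solution 4)/(factor to solution 2) = 3000/30 = 100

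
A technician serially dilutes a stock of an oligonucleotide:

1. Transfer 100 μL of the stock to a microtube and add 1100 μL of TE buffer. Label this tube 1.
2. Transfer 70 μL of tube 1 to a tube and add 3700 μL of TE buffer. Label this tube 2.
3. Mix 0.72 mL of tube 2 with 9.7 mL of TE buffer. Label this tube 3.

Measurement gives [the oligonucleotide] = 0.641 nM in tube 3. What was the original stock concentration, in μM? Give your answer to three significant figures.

Step 1: 100 μL + 1100 μL = 1200 μL total → factor 1200/100 = 12
Step 2: 70 μL + 3700 μL = 3770 μL total → factor 3770/70 = 53.857
Step 3: 0.72 mL + 9.7 mL = 10.42 mL total → factor 10.42/0.72 = 14.472
Overall dilution factor = 12 × 53.857 × 14.472 = 9353.2
Stock = 0.641 nM × 9353.2 = 5995 nM = 6.00 μM

6.00 μM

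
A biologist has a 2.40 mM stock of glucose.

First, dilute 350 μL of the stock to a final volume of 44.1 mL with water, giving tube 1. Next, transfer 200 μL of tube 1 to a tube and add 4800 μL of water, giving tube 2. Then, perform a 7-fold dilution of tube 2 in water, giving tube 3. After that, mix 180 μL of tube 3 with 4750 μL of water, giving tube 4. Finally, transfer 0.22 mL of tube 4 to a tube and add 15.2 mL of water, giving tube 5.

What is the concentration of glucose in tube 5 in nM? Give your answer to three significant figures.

Step 1: 350 μL brought to 44.1 mL → factor 44100/350 = 126
Step 2: 200 μL + 4800 μL = 5000 μL total → factor 5000/200 = 25
Step 3: 7-fold → factor 7
Step 4: 180 μL + 4750 μL = 4930 μL total → factor 4930/180 = 27.389
Step 5: 0.22 mL + 15.2 mL = 15.42 mL total → factor 15.42/0.22 = 70.091
Overall dilution factor = 126 × 25 × 7 × 27.389 × 70.091 = 4.233 × 10^7
Final = 2.40 mM / 4.233 × 10^7 = 5.670 × 10^-8 mM = 0.0567 nM

0.0567 nM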